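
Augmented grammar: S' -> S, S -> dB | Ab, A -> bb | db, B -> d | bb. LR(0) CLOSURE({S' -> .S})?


Start: S' -> .S
For each item with dot before a nonterminal B, add B -> .γ for every B-production
Closure: [S' -> .S, S -> .dB, S -> .Ab, A -> .bb, A -> .db]


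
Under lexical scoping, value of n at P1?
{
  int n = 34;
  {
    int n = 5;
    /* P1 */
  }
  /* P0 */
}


n declared in the same block as P1
n = 5


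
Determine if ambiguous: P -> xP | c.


right-linear, alternatives start with distinct terminals 'x' vs 'c': unique leftmost derivation
Unambiguous


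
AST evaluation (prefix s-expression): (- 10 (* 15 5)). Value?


Evaluate inner: (* 15 5) = 75
Evaluate root: (- 10 75) = -65
Result: -65


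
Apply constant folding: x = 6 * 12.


6 * 12 = 72 at compile time
Optimized: x = 72


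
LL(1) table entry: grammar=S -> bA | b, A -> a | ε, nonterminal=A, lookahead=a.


For [A, a]: 'a' ∈ FIRST(a)
Entry: A -> a


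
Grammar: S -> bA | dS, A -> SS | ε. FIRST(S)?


Per alternative of S: FIRST(bA) = {b}; FIRST(dS) = {d}
FIRST(S) = {b, d}


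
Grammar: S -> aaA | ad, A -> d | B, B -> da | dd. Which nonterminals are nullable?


A nonterminal is nullable iff some alternative derives ε (directly, or every symbol in it is nullable)
Nullable: {}


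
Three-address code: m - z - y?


Break into single-operator statements:
t1 = m - z
t2 = t1 - y


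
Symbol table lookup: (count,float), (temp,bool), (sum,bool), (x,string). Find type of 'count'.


Lookup 'count' → type float


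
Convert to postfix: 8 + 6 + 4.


Left to right (same or higher precedence on left)
Postfix: 8 6 + 4 +


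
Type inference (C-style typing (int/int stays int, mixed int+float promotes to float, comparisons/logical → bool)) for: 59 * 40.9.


Operand types: int * float
Rule: mixed int/float promotes to float; int/int stays int
Result type: float


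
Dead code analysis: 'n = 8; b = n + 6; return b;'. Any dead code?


n is read by b's definition; b is returned
No dead code


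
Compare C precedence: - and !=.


'-' is additive (level 9); '!=' is equality (level 6)
Higher level binds tighter
'-' has higher precedence than '!='


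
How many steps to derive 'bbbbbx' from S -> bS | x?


Derivation: S => bS => bbS => bbbS => bbbbS => bbbbbS => bbbbbx
Steps: 6


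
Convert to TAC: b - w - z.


Break into single-operator statements:
t1 = b - w
t2 = t1 - z


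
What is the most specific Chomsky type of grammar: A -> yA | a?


Right-linear: every RHS is a terminal or a terminal followed by one nonterminal
Classification: Type 3 (Regular)


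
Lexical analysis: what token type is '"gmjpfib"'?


Pattern: double-quoted sequence
Type: STRING_LITERAL


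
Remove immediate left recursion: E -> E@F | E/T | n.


Left-recursive alternatives: E@F, E/T; non-recursive: n
Introduce E': E -> nE', E' -> @FE' | /TE' | ε


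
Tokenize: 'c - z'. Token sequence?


Scan left to right, longest-match per lexeme
Tokens: ID(c), OP(-), ID(z)


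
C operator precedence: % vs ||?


'%' is multiplicative (level 10); '||' is logical OR (level 1)
Higher level binds tighter
'%' has higher precedence than '||'


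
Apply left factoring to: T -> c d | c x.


Common prefix: 'c'
Factored: T -> c T', T' -> d | x


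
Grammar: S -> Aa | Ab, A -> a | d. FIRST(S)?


Per alternative of S: FIRST(Aa) = {a, d}; FIRST(Ab) = {a, d}
FIRST(S) = {a, d}


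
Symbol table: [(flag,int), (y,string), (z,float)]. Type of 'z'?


Lookup 'z' → type float


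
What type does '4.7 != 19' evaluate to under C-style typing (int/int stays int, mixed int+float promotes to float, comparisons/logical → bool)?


Operand types: float != int
Rule: comparison yields bool
Result type: bool


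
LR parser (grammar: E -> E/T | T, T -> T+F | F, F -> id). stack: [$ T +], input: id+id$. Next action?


no handle; shift 'id'
Action: shift


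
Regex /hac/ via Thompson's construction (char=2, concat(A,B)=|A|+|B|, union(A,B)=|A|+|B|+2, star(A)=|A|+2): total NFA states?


Syntax tree has 3 char leaf(s), 0 union(s), 0 star(s)
chars contribute 3×2 = 6; each union adds +2; each star adds +2
Total: 6 + 0 + 0 = 6 states


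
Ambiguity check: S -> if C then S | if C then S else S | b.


dangling else: 'if C then if C then b else b' parses two ways
Ambiguous


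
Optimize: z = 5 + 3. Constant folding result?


5 + 3 = 8 at compile time
Optimized: z = 8


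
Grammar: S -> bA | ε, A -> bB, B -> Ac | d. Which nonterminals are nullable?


A nonterminal is nullable iff some alternative derives ε (directly, or every symbol in it is nullable)
Nullable: {S}


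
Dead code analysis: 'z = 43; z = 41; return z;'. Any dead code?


first assignment to z is overwritten before any read
Dead: 'z = 43'


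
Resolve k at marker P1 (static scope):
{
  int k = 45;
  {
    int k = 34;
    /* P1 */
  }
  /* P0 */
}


k declared in the same block as P1
k = 34


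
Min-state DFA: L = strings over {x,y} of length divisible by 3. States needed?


Track length mod 3: states 0..2, accept at 0
Minimal DFA: 3 states


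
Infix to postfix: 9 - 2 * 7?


* has higher precedence, evaluate 2*7 first
Postfix: 9 2 7 * -


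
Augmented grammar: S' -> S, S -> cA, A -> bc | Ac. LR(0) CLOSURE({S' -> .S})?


Start: S' -> .S
For each item with dot before a nonterminal B, add B -> .γ for every B-production
Closure: [S' -> .S, S -> .cA]


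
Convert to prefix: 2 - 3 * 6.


'*' binds tighter: tree is (- 2 (* 3 6))
Prefix: - 2 * 3 6


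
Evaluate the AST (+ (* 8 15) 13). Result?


Evaluate inner: (* 8 15) = 120
Evaluate root: (+ 120 13) = 133
Result: 133


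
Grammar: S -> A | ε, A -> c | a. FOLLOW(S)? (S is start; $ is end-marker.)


$ ∈ FOLLOW(S). For each A -> αBβ: add FIRST(β)\{ε} to FOLLOW(B); if β nullable, add FOLLOW(A).
FOLLOW(S) = {$}


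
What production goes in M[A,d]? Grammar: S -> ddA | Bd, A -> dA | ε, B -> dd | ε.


For [A, d]: 'd' ∈ FIRST(dA)
Entry: A -> dA


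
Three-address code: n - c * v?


Break into single-operator statements:
t1 = c * v
t2 = n - t1


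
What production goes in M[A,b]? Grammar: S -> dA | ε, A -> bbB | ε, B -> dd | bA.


For [A, b]: 'b' ∈ FIRST(bbB)
Entry: A -> bbB


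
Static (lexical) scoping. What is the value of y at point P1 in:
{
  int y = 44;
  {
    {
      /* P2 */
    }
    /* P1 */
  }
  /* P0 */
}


P1's block does not declare y; resolves to the enclosing declaration at depth 0
y = 44


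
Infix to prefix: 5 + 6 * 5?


'*' binds tighter: tree is (+ 5 (* 6 5))
Prefix: + 5 * 6 5


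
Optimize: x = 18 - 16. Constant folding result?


18 - 16 = 2 at compile time
Optimized: x = 2


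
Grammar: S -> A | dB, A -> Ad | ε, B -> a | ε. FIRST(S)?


Per alternative of S: FIRST(A) = {d, ε}; FIRST(dB) = {d}
FIRST(S) = {d, ε}


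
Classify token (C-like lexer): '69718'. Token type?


Pattern: digits only
Type: INTEGER_LITERAL


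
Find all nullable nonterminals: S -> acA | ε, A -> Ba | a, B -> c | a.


A nonterminal is nullable iff some alternative derives ε (directly, or every symbol in it is nullable)
Nullable: {S}


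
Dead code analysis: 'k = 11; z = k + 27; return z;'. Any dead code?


k is read by z's definition; z is returned
No dead code


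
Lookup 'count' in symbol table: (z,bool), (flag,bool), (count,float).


Lookup 'count' → type float


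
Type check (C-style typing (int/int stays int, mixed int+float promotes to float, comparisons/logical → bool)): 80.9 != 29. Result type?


Operand types: float != int
Rule: comparison yields bool
Result type: bool


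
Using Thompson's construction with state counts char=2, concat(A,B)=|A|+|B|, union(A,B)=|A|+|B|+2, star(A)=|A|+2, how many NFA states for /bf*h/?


Syntax tree has 3 char leaf(s), 0 union(s), 1 star(s)
chars contribute 3×2 = 6; each union adds +2; each star adds +2
Total: 6 + 0 + 2 = 8 states


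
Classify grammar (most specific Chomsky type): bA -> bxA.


LHS has context (more than one symbol) and |LHS| ≤ |RHS|
Classification: Type 1 (Context-Sensitive)


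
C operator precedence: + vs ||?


'+' is additive (level 9); '||' is logical OR (level 1)
Higher level binds tighter
'+' has higher precedence than '||'


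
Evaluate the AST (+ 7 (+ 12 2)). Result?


Evaluate inner: (+ 12 2) = 14
Evaluate root: (+ 7 14) = 21
Result: 21


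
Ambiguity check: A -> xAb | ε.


balanced x^n…b^n: each string has a unique parse
Unambiguous


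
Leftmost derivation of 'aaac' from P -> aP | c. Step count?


Derivation: P => aP => aaP => aaaP => aaac
Steps: 4


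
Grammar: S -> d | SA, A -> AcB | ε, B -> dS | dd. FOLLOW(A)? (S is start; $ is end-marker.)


$ ∈ FOLLOW(S). For each A -> αBβ: add FIRST(β)\{ε} to FOLLOW(B); if β nullable, add FOLLOW(A).
FOLLOW(A) = {$, c}


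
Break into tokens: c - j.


Scan left to right, longest-match per lexeme
Tokens: ID(c), OP(-), ID(j)


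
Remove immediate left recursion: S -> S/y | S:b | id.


Left-recursive alternatives: S/y, S:b; non-recursive: id
Introduce S': S -> idS', S' -> /yS' | :bS' | ε


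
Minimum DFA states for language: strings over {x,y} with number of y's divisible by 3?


Track (count of y) mod 3: states 0..2, accept at 0
Minimal DFA: 3 states


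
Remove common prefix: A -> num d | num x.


Common prefix: 'num'
Factored: A -> num A', A' -> d | x


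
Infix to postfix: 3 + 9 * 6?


* has higher precedence, evaluate 9*6 first
Postfix: 3 9 6 * +


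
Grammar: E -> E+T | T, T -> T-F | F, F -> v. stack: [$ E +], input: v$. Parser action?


no handle ('E+' is not any RHS); shift 'v'
Action: shift


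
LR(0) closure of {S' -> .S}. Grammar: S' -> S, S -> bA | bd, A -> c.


Start: S' -> .S
For each item with dot before a nonterminal B, add B -> .γ for every B-production
Closure: [S' -> .S, S -> .bA, S -> .bd]


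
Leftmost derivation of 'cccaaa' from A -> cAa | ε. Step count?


Derivation: A => cAa => ccAaa => cccAaaa => cccaaa
Steps: 4


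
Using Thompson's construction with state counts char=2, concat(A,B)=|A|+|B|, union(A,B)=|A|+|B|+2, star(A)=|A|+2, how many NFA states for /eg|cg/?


Syntax tree has 4 char leaf(s), 1 union(s), 0 star(s)
chars contribute 4×2 = 8; each union adds +2; each star adds +2
Total: 8 + 2 + 0 = 10 states


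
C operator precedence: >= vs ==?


'>=' is relational (level 7); '==' is equality (level 6)
Higher level binds tighter
'>=' has higher precedence than '=='


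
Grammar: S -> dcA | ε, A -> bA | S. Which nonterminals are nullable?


A nonterminal is nullable iff some alternative derives ε (directly, or every symbol in it is nullable)
Nullable: {A, S}


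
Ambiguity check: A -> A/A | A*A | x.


'x/x*x' has two parse trees (no precedence encoded between / and *)
Ambiguous


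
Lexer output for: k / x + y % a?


Scan left to right, longest-match per lexeme
Tokens: ID(k), OP(/), ID(x), OP(+), ID(y), OP(%), ID(a)


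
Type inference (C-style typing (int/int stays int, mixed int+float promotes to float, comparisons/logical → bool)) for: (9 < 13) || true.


Operand types: bool || bool
Rule: logical operators take bool operands and yield bool
Result type: bool


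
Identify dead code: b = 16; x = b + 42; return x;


b is read by x's definition; x is returned
No dead code


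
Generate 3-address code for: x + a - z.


Break into single-operator statements:
t1 = x + a
t2 = t1 - z


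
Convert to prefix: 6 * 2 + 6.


left-to-right (same/higher precedence on left): tree is (+ (* 6 2) 6)
Prefix: + * 6 2 6


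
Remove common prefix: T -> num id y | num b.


Common prefix: 'num'
Factored: T -> num T', T' -> id y | b


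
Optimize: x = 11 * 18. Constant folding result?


11 * 18 = 198 at compile time
Optimized: x = 198


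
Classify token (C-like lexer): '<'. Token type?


Pattern: operator symbol
Type: OPERATOR


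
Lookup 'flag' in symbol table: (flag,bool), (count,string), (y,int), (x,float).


Lookup 'flag' → type bool


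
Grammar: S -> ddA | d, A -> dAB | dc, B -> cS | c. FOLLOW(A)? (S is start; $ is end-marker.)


$ ∈ FOLLOW(S). For each A -> αBβ: add FIRST(β)\{ε} to FOLLOW(B); if β nullable, add FOLLOW(A).
FOLLOW(A) = {$, c}


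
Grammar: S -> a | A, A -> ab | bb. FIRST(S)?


Per alternative of S: FIRST(a) = {a}; FIRST(A) = {a, b}
FIRST(S) = {a, b}


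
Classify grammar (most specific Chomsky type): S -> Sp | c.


Left-linear: every RHS is a terminal or one nonterminal followed by a terminal
Classification: Type 3 (Regular)


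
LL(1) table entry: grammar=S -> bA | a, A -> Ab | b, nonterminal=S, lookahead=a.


For [S, a]: 'a' ∈ FIRST(a)
Entry: S -> a


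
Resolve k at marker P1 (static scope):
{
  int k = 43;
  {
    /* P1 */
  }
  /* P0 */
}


P1's block does not declare k; resolves to the enclosing declaration at depth 0
k = 43


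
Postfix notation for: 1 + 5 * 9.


* has higher precedence, evaluate 5*9 first
Postfix: 1 5 9 * +


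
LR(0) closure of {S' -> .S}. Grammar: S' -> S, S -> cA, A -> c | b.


Start: S' -> .S
For each item with dot before a nonterminal B, add B -> .γ for every B-production
Closure: [S' -> .S, S -> .cA]


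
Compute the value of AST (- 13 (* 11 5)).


Evaluate inner: (* 11 5) = 55
Evaluate root: (- 13 55) = -42
Result: -42


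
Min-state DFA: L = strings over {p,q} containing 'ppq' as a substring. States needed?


KMP-style automaton: 3 progress states + 1 absorbing accept = 4
Minimal DFA: 4 states


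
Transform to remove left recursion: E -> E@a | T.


Left-recursive alternatives: E@a; non-recursive: T
Introduce E': E -> TE', E' -> @aE' | ε


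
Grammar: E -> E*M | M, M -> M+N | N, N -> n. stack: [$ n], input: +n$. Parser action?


'n' on top is the handle for N -> n
Action: reduce (N -> n)


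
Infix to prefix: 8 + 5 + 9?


left-to-right (same/higher precedence on left): tree is (+ (+ 8 5) 9)
Prefix: + + 8 5 9


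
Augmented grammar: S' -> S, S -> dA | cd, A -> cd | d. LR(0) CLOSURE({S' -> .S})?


Start: S' -> .S
For each item with dot before a nonterminal B, add B -> .γ for every B-production
Closure: [S' -> .S, S -> .dA, S -> .cd]


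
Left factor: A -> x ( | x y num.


Common prefix: 'x'
Factored: A -> x A', A' -> ( | y num


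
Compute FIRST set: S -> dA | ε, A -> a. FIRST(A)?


Per alternative of A: FIRST(a) = {a}
FIRST(A) = {a}


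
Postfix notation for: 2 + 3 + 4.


Left to right (same or higher precedence on left)
Postfix: 2 3 + 4 +


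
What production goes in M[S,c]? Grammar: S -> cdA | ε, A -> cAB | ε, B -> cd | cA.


For [S, c]: 'c' ∈ FIRST(cdA)
Entry: S -> cdA


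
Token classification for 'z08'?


Pattern: letter/underscore followed by alphanumerics, not a keyword
Type: IDENTIFIER


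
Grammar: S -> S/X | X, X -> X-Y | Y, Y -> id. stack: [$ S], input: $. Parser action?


start symbol S on stack, input exhausted
Action: accept


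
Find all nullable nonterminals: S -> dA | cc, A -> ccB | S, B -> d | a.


A nonterminal is nullable iff some alternative derives ε (directly, or every symbol in it is nullable)
Nullable: {}


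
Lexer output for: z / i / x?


Scan left to right, longest-match per lexeme
Tokens: ID(z), OP(/), ID(i), OP(/), ID(x)


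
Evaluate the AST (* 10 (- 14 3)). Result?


Evaluate inner: (- 14 3) = 11
Evaluate root: (* 10 11) = 110
Result: 110


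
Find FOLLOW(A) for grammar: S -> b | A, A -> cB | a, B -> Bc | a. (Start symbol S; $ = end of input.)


$ ∈ FOLLOW(S). For each A -> αBβ: add FIRST(β)\{ε} to FOLLOW(B); if β nullable, add FOLLOW(A).
FOLLOW(A) = {$}


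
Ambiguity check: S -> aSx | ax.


balanced a^n…x^n: each string has a unique parse
Unambiguous


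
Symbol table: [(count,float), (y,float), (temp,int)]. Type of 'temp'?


Lookup 'temp' → type int


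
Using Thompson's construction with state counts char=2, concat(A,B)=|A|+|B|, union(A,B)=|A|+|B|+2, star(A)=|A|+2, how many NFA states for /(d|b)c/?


Syntax tree has 3 char leaf(s), 1 union(s), 0 star(s)
chars contribute 3×2 = 6; each union adds +2; each star adds +2
Total: 6 + 2 + 0 = 8 states


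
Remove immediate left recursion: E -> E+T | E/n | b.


Left-recursive alternatives: E+T, E/n; non-recursive: b
Introduce E': E -> bE', E' -> +TE' | /nE' | ε


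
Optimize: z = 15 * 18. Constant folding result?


15 * 18 = 270 at compile time
Optimized: z = 270


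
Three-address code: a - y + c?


Break into single-operator statements:
t1 = a - y
t2 = t1 + c


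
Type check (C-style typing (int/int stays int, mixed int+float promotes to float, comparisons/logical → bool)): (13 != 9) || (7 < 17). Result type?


Operand types: bool || bool
Rule: logical operators take bool operands and yield bool
Result type: bool


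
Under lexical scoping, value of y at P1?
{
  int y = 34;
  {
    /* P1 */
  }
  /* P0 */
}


P1's block does not declare y; resolves to the enclosing declaration at depth 0
y = 34


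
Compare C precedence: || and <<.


'<<' is shift (level 8); '||' is logical OR (level 1)
Higher level binds tighter
'<<' has higher precedence than '||'


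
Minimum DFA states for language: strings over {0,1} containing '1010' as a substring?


KMP-style automaton: 4 progress states + 1 absorbing accept = 5
Minimal DFA: 5 states


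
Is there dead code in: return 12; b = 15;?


statement follows a return and is unreachable
Dead: 'b = 15'


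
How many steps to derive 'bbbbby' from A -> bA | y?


Derivation: A => bA => bbA => bbbA => bbbbA => bbbbbA => bbbbby
Steps: 6


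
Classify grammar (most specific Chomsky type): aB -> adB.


LHS has context (more than one symbol) and |LHS| ≤ |RHS|
Classification: Type 1 (Context-Sensitive)


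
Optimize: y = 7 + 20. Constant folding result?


7 + 20 = 27 at compile time
Optimized: y = 27


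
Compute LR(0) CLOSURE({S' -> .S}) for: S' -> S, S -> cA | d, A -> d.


Start: S' -> .S
For each item with dot before a nonterminal B, add B -> .γ for every B-production
Closure: [S' -> .S, S -> .cA, S -> .d]


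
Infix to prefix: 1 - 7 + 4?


left-to-right (same/higher precedence on left): tree is (+ (- 1 7) 4)
Prefix: + - 1 7 4


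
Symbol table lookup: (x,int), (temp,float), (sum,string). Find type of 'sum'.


Lookup 'sum' → type string


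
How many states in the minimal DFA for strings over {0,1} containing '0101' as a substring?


KMP-style automaton: 4 progress states + 1 absorbing accept = 5
Minimal DFA: 5 states


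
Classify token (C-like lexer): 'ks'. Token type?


Pattern: letter/underscore followed by alphanumerics, not a keyword
Type: IDENTIFIER


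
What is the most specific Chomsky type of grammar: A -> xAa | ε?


Single nonterminal LHS, but x^n a^n is not regular
Classification: Type 2 (Context-Free)


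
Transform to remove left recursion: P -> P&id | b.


Left-recursive alternatives: P&id; non-recursive: b
Introduce P': P -> bP', P' -> &idP' | ε


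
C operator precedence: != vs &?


'!=' is equality (level 6); '&' is bitwise AND (level 5)
Higher level binds tighter
'!=' has higher precedence than '&'


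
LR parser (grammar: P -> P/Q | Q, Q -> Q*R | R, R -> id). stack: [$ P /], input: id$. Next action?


no handle ('P/' is not any RHS); shift 'id'
Action: shift


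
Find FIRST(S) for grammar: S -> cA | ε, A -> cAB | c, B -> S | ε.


Per alternative of S: FIRST(cA) = {c}; FIRST(ε) = {ε}
FIRST(S) = {c, ε}


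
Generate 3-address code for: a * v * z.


Break into single-operator statements:
t1 = a * v
t2 = t1 * z


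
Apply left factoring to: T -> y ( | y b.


Common prefix: 'y'
Factored: T -> y T', T' -> ( | b


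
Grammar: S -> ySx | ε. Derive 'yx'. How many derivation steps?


Derivation: S => ySx => yx
Steps: 2


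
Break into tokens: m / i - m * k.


Scan left to right, longest-match per lexeme
Tokens: ID(m), OP(/), ID(i), OP(-), ID(m), OP(*), ID(k)


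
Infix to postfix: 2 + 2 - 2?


Left to right (same or higher precedence on left)
Postfix: 2 2 + 2 -


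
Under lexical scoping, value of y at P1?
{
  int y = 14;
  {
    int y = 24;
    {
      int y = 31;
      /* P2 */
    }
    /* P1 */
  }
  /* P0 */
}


y declared in the same block as P1
y = 24


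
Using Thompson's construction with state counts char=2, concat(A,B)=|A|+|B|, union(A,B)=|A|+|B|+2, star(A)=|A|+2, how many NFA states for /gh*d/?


Syntax tree has 3 char leaf(s), 0 union(s), 1 star(s)
chars contribute 3×2 = 6; each union adds +2; each star adds +2
Total: 6 + 0 + 2 = 8 states


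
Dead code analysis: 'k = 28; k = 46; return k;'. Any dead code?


first assignment to k is overwritten before any read
Dead: 'k = 28'


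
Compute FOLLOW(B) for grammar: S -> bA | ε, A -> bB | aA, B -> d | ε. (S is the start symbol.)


$ ∈ FOLLOW(S). For each A -> αBβ: add FIRST(β)\{ε} to FOLLOW(B); if β nullable, add FOLLOW(A).
FOLLOW(B) = {$}


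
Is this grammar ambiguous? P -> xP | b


right-linear, alternatives start with distinct terminals 'x' vs 'b': unique leftmost derivation
Unambiguous


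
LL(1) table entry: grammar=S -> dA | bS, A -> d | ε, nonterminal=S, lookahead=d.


For [S, d]: 'd' ∈ FIRST(dA)
Entry: S -> dA


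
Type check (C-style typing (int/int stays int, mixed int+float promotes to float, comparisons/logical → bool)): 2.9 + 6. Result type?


Operand types: float + int
Rule: mixed int/float promotes to float; int/int stays int
Result type: float


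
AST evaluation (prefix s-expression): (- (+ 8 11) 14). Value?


Evaluate inner: (+ 8 11) = 19
Evaluate root: (- 19 14) = 5
Result: 5


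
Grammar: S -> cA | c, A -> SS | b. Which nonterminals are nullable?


A nonterminal is nullable iff some alternative derives ε (directly, or every symbol in it is nullable)
Nullable: {}


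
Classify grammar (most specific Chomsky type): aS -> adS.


LHS has context (more than one symbol) and |LHS| ≤ |RHS|
Classification: Type 1 (Context-Sensitive)


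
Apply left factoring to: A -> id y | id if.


Common prefix: 'id'
Factored: A -> id A', A' -> y | if


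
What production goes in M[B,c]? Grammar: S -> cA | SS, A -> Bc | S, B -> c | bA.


For [B, c]: 'c' ∈ FIRST(c)
Entry: B -> c


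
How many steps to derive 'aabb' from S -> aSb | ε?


Derivation: S => aSb => aaSbb => aabb
Steps: 3


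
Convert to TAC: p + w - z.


Break into single-operator statements:
t1 = p + w
t2 = t1 - z


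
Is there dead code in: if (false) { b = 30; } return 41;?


condition is constant false, so the whole block is unreachable
Dead: 'if (false) { b = 30; }'


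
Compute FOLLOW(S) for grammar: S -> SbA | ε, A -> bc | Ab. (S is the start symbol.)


$ ∈ FOLLOW(S). For each A -> αBβ: add FIRST(β)\{ε} to FOLLOW(B); if β nullable, add FOLLOW(A).
FOLLOW(S) = {$, b}


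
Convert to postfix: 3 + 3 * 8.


* has higher precedence, evaluate 3*8 first
Postfix: 3 3 8 * +


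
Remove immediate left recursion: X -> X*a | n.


Left-recursive alternatives: X*a; non-recursive: n
Introduce X': X -> nX', X' -> *aX' | ε


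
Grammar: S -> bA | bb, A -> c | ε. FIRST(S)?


Per alternative of S: FIRST(bA) = {b}; FIRST(bb) = {b}
FIRST(S) = {b}


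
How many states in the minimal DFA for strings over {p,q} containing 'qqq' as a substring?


KMP-style automaton: 3 progress states + 1 absorbing accept = 4
Minimal DFA: 4 states


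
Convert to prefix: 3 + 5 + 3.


left-to-right (same/higher precedence on left): tree is (+ (+ 3 5) 3)
Prefix: + + 3 5 3


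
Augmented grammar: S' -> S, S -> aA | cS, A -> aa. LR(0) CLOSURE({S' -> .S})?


Start: S' -> .S
For each item with dot before a nonterminal B, add B -> .γ for every B-production
Closure: [S' -> .S, S -> .aA, S -> .cS]


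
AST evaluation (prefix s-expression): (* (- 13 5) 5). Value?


Evaluate inner: (- 13 5) = 8
Evaluate root: (* 8 5) = 40
Result: 40


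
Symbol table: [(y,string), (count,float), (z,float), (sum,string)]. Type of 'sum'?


Lookup 'sum' → type string


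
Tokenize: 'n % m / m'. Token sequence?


Scan left to right, longest-match per lexeme
Tokens: ID(n), OP(%), ID(m), OP(/), ID(m)


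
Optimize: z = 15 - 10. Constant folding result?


15 - 10 = 5 at compile time
Optimized: z = 5


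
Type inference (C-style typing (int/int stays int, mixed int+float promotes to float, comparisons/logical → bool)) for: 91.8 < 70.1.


Operand types: float < float
Rule: comparison yields bool
Result type: bool


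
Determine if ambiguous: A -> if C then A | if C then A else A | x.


dangling else: 'if C then if C then x else x' parses two ways
Ambiguous


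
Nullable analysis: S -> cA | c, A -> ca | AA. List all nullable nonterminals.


A nonterminal is nullable iff some alternative derives ε (directly, or every symbol in it is nullable)
Nullable: {}


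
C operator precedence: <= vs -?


'-' is additive (level 9); '<=' is relational (level 7)
Higher level binds tighter
'-' has higher precedence than '<='


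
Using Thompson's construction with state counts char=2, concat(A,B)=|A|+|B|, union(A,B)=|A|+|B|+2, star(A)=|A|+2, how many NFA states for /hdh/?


Syntax tree has 3 char leaf(s), 0 union(s), 0 star(s)
chars contribute 3×2 = 6; each union adds +2; each star adds +2
Total: 6 + 0 + 0 = 6 states


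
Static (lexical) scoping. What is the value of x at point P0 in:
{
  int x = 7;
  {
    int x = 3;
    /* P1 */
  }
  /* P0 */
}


x declared in the same block as P0
x = 7


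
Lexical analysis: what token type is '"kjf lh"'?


Pattern: double-quoted sequence
Type: STRING_LITERAL


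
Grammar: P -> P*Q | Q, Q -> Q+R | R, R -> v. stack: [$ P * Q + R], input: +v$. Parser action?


handle 'Q+R' on top
Action: reduce (Q -> Q+R)


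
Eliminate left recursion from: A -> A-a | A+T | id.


Left-recursive alternatives: A-a, A+T; non-recursive: id
Introduce A': A -> idA', A' -> -aA' | +TA' | ε


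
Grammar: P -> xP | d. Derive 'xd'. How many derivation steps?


Derivation: P => xP => xd
Steps: 2


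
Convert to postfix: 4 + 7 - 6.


Left to right (same or higher precedence on left)
Postfix: 4 7 + 6 -


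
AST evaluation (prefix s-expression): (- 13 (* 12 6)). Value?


Evaluate inner: (* 12 6) = 72
Evaluate root: (- 13 72) = -59
Result: -59


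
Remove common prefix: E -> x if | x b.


Common prefix: 'x'
Factored: E -> x E', E' -> if | b


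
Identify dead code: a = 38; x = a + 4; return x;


a is read by x's definition; x is returned
No dead code


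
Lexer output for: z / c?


Scan left to right, longest-match per lexeme
Tokens: ID(z), OP(/), ID(c)


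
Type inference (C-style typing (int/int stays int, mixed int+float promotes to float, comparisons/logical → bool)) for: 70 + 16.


Operand types: int + int
Rule: mixed int/float promotes to float; int/int stays int
Result type: int


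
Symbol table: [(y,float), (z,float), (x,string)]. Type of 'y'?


Lookup 'y' → type float


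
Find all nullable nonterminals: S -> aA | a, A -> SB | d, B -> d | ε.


A nonterminal is nullable iff some alternative derives ε (directly, or every symbol in it is nullable)
Nullable: {B}


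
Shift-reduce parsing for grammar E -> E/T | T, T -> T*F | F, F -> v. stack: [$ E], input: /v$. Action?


shift '/' to continue E -> E/T
Action: shift


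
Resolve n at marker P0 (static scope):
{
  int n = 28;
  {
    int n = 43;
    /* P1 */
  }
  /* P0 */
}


n declared in the same block as P0
n = 28


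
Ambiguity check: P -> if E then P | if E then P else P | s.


dangling else: 'if E then if E then s else s' parses two ways
Ambiguous


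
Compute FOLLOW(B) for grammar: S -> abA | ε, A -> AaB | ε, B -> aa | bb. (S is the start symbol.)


$ ∈ FOLLOW(S). For each A -> αBβ: add FIRST(β)\{ε} to FOLLOW(B); if β nullable, add FOLLOW(A).
FOLLOW(B) = {$, a}


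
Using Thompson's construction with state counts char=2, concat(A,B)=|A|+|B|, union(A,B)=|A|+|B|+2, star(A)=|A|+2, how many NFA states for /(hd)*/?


Syntax tree has 2 char leaf(s), 0 union(s), 1 star(s)
chars contribute 2×2 = 4; each union adds +2; each star adds +2
Total: 4 + 0 + 2 = 6 states


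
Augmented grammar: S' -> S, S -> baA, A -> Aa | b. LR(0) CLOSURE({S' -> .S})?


Start: S' -> .S
For each item with dot before a nonterminal B, add B -> .γ for every B-production
Closure: [S' -> .S, S -> .baA]


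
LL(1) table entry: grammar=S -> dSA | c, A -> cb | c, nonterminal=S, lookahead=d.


For [S, d]: 'd' ∈ FIRST(dSA)
Entry: S -> dSA


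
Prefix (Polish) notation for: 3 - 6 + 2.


left-to-right (same/higher precedence on left): tree is (+ (- 3 6) 2)
Prefix: + - 3 6 2


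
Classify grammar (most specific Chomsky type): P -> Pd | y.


Left-linear: every RHS is a terminal or one nonterminal followed by a terminal
Classification: Type 3 (Regular)


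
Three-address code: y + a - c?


Break into single-operator statements:
t1 = y + a
t2 = t1 - c


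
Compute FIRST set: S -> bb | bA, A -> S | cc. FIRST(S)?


Per alternative of S: FIRST(bb) = {b}; FIRST(bA) = {b}
FIRST(S) = {b}


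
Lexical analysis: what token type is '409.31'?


Pattern: digits with a decimal point
Type: FLOAT_LITERAL


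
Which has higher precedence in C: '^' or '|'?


'^' is bitwise XOR (level 4); '|' is bitwise OR (level 3)
Higher level binds tighter
'^' has higher precedence than '|'


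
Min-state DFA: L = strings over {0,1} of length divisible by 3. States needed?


Track length mod 3: states 0..2, accept at 0
Minimal DFA: 3 states


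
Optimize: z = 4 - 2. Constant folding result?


4 - 2 = 2 at compile time
Optimized: z = 2


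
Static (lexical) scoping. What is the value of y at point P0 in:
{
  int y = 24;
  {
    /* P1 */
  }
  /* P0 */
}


y declared in the same block as P0
y = 24


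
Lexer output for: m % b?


Scan left to right, longest-match per lexeme
Tokens: ID(m), OP(%), ID(b)


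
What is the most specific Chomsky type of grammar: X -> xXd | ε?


Single nonterminal LHS, but x^n d^n is not regular
Classification: Type 2 (Context-Free)


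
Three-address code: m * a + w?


Break into single-operator statements:
t1 = m * a
t2 = t1 + w


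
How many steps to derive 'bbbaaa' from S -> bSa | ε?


Derivation: S => bSa => bbSaa => bbbSaaa => bbbaaa
Steps: 4


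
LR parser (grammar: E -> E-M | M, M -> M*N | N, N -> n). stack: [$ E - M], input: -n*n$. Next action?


handle 'E-M' on top; lookahead ∈ FOLLOW(E) = {-, $}
Action: reduce (E -> E-M)


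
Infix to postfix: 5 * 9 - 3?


Left to right (same or higher precedence on left)
Postfix: 5 9 * 3 -


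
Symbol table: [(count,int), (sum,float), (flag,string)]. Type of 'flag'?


Lookup 'flag' → type string


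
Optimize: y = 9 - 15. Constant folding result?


9 - 15 = -6 at compile time
Optimized: y = -6


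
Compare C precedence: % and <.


'%' is multiplicative (level 10); '<' is relational (level 7)
Higher level binds tighter
'%' has higher precedence than '<'


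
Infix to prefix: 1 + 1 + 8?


left-to-right (same/higher precedence on left): tree is (+ (+ 1 1) 8)
Prefix: + + 1 1 8


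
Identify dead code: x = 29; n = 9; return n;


x is assigned but never read
Dead: 'x = 29'


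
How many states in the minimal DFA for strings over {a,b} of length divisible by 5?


Track length mod 5: states 0..4, accept at 0
Minimal DFA: 5 states


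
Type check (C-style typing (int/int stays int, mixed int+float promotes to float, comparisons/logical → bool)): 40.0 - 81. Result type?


Operand types: float - int
Rule: mixed int/float promotes to float; int/int stays int
Result type: float


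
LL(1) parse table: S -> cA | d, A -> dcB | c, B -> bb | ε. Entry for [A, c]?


For [A, c]: 'c' ∈ FIRST(c)
Entry: A -> c


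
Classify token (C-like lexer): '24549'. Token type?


Pattern: digits only
Type: INTEGER_LITERAL


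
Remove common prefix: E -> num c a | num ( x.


Common prefix: 'num'
Factored: E -> num E', E' -> c a | ( x


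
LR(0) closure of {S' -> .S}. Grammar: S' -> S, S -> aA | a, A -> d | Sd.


Start: S' -> .S
For each item with dot before a nonterminal B, add B -> .γ for every B-production
Closure: [S' -> .S, S -> .aA, S -> .a]


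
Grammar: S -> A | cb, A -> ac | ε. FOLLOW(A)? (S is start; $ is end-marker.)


$ ∈ FOLLOW(S). For each A -> αBβ: add FIRST(β)\{ε} to FOLLOW(B); if β nullable, add FOLLOW(A).
FOLLOW(A) = {$}


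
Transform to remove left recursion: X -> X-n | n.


Left-recursive alternatives: X-n; non-recursive: n
Introduce X': X -> nX', X' -> -nX' | ε


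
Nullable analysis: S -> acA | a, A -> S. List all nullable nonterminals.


A nonterminal is nullable iff some alternative derives ε (directly, or every symbol in it is nullable)
Nullable: {}


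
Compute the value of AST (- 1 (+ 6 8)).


Evaluate inner: (+ 6 8) = 14
Evaluate root: (- 1 14) = -13
Result: -13


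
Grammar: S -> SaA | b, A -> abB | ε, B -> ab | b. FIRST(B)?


Per alternative of B: FIRST(ab) = {a}; FIRST(b) = {b}
FIRST(B) = {a, b}


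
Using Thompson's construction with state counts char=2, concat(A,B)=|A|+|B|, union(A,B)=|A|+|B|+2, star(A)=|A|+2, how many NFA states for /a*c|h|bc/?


Syntax tree has 5 char leaf(s), 2 union(s), 1 star(s)
chars contribute 5×2 = 10; each union adds +2; each star adds +2
Total: 10 + 4 + 2 = 16 states


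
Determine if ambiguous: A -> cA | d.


right-linear, alternatives start with distinct terminals 'c' vs 'd': unique leftmost derivation
Unambiguous


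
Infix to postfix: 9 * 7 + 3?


Left to right (same or higher precedence on left)
Postfix: 9 7 * 3 +


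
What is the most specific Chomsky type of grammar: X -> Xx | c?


Left-linear: every RHS is a terminal or one nonterminal followed by a terminal
Classification: Type 3 (Regular)


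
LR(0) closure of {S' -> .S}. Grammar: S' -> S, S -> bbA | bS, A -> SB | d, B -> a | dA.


Start: S' -> .S
For each item with dot before a nonterminal B, add B -> .γ for every B-production
Closure: [S' -> .S, S -> .bbA, S -> .bS]


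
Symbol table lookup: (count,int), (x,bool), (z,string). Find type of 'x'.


Lookup 'x' → type bool


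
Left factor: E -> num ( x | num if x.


Common prefix: 'num'
Factored: E -> num E', E' -> ( x | if x


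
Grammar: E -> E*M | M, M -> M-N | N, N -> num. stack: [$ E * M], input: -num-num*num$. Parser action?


'-' can extend M; shift to build M -> M-N
Action: shift


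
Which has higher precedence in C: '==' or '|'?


'==' is equality (level 6); '|' is bitwise OR (level 3)
Higher level binds tighter
'==' has higher precedence than '|'


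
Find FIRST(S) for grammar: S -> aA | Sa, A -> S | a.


Per alternative of S: FIRST(aA) = {a}; FIRST(Sa) = {a}
FIRST(S) = {a}


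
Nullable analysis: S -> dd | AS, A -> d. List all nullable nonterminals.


A nonterminal is nullable iff some alternative derives ε (directly, or every symbol in it is nullable)
Nullable: {}


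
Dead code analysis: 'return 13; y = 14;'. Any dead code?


statement follows a return and is unreachable
Dead: 'y = 14'


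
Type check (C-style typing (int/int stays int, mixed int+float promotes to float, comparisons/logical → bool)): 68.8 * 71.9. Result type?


Operand types: float * float
Rule: mixed int/float promotes to float; int/int stays int
Result type: float


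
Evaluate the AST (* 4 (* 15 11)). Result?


Evaluate inner: (* 15 11) = 165
Evaluate root: (* 4 165) = 660
Result: 660


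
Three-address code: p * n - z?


Break into single-operator statements:
t1 = p * n
t2 = t1 - z


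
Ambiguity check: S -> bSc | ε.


balanced b^n…c^n: each string has a unique parse
Unambiguous


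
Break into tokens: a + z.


Scan left to right, longest-match per lexeme
Tokens: ID(a), OP(+), ID(z)


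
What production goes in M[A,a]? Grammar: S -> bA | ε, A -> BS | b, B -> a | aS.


For [A, a]: 'a' ∈ FIRST(BS)
Entry: A -> BS


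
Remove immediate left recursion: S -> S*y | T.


Left-recursive alternatives: S*y; non-recursive: T
Introduce S': S -> TS', S' -> *yS' | ε


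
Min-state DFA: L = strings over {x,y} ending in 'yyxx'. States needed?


Track the longest suffix of input matching a prefix of 'yyxx': 5 classes (prefixes of length 0..4)
Minimal DFA: 5 states


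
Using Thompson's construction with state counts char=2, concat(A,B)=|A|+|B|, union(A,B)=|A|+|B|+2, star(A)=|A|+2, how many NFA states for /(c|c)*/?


Syntax tree has 2 char leaf(s), 1 union(s), 1 star(s)
chars contribute 2×2 = 4; each union adds +2; each star adds +2
Total: 4 + 2 + 2 = 8 states


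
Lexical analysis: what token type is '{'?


Pattern: delimiter/punctuation
Type: PUNCTUATION


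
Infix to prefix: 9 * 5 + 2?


left-to-right (same/higher precedence on left): tree is (+ (* 9 5) 2)
Prefix: + * 9 5 2


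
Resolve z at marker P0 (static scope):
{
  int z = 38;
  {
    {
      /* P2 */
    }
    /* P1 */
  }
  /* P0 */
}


z declared in the same block as P0
z = 38


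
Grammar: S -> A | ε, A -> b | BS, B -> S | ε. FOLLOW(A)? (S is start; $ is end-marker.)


$ ∈ FOLLOW(S). For each A -> αBβ: add FIRST(β)\{ε} to FOLLOW(B); if β nullable, add FOLLOW(A).
FOLLOW(A) = {$, b}


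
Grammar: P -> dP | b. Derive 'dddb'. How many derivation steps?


Derivation: P => dP => ddP => dddP => dddb
Steps: 4


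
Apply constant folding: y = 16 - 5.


16 - 5 = 11 at compile time
Optimized: y = 11


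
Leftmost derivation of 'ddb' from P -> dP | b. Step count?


Derivation: P => dP => ddP => ddb
Steps: 3


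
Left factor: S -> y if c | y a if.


Common prefix: 'y'
Factored: S -> y S', S' -> if c | a if


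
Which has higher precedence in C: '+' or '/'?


'/' is multiplicative (level 10); '+' is additive (level 9)
Higher level binds tighter
'/' has higher precedence than '+'


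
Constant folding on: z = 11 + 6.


11 + 6 = 17 at compile time
Optimized: z = 17


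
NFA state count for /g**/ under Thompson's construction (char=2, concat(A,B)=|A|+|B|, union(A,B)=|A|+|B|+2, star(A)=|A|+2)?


Syntax tree has 1 char leaf(s), 0 union(s), 2 star(s)
chars contribute 1×2 = 2; each union adds +2; each star adds +2
Total: 2 + 0 + 4 = 6 states


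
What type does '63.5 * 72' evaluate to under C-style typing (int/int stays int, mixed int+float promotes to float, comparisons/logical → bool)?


Operand types: float * int
Rule: mixed int/float promotes to float; int/int stays int
Result type: float


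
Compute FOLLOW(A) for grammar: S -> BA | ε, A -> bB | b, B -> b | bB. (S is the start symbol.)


$ ∈ FOLLOW(S). For each A -> αBβ: add FIRST(β)\{ε} to FOLLOW(B); if β nullable, add FOLLOW(A).
FOLLOW(A) = {$}


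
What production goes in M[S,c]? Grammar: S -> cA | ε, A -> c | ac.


For [S, c]: 'c' ∈ FIRST(cA)
Entry: S -> cA


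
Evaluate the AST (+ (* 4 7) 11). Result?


Evaluate inner: (* 4 7) = 28
Evaluate root: (+ 28 11) = 39
Result: 39
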